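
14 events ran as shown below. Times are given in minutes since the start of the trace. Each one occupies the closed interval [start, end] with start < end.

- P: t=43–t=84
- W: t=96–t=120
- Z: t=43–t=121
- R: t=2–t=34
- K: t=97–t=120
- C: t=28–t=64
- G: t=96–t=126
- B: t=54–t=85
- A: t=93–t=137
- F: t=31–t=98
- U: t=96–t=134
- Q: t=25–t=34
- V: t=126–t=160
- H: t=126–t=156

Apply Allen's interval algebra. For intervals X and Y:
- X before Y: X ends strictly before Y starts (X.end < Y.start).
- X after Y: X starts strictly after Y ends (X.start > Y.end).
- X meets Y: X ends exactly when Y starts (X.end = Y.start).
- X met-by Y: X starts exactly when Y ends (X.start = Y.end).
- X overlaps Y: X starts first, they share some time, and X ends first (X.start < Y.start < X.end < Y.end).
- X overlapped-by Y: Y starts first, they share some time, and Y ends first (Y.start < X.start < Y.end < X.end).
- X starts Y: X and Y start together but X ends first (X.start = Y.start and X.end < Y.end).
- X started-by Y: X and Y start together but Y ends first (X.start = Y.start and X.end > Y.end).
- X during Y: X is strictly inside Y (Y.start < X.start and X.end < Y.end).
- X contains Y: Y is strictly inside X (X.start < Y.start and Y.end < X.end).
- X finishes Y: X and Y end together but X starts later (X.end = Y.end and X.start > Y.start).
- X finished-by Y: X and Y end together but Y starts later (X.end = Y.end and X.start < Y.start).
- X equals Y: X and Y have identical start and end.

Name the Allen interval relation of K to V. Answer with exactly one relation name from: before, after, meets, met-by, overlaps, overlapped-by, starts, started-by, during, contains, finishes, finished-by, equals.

before

K = [t=97, t=120]; V = [t=126, t=160].
Compare endpoints: K.start < V.start, K.start < V.end, K.end < V.start, K.end < V.end.
That pattern is 'before'.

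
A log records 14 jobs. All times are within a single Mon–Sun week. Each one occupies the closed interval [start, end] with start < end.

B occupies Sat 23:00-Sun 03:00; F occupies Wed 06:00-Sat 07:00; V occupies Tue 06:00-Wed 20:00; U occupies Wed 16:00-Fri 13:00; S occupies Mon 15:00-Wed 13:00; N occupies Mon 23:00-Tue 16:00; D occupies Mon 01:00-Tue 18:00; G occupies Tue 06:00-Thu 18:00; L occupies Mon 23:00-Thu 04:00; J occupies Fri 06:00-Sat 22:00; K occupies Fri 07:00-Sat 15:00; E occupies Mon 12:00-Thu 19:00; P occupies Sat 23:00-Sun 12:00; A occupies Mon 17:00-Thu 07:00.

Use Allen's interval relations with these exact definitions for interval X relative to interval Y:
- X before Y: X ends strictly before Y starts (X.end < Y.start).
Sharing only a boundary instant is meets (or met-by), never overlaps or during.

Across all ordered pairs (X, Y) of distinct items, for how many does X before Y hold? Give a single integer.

45

Checking all 182 ordered pairs for relation 'before'; matching pairs in alphabetical order:
(A, B): A before B ✓
(A, J): A before J ✓
(A, K): A before K ✓
(A, P): A before P ✓
(D, B): D before B ✓
(D, F): D before F ✓
(D, J): D before J ✓
(D, K): D before K ✓
(D, P): D before P ✓
(D, U): D before U ✓
(E, B): E before B ✓
(E, J): E before J ✓
(E, K): E before K ✓
(E, P): E before P ✓
(F, B): F before B ✓
(F, P): F before P ✓
(G, B): G before B ✓
(G, J): G before J ✓
(G, K): G before K ✓
(G, P): G before P ✓
(J, B): J before B ✓
(J, P): J before P ✓
(K, B): K before B ✓
(K, P): K before P ✓
... plus 21 further pairs not listed.
Count: 45.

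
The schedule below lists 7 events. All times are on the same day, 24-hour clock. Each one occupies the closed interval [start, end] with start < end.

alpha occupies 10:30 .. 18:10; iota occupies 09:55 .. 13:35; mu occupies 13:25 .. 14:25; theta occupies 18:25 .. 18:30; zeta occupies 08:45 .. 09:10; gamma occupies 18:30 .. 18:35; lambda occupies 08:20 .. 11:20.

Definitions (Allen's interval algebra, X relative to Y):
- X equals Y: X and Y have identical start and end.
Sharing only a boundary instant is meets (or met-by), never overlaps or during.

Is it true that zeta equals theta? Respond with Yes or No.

No

zeta = [08:45, 09:10], theta = [18:25, 18:30].
Actual relation of zeta to theta: before.
Asked whether 'equals' holds → No.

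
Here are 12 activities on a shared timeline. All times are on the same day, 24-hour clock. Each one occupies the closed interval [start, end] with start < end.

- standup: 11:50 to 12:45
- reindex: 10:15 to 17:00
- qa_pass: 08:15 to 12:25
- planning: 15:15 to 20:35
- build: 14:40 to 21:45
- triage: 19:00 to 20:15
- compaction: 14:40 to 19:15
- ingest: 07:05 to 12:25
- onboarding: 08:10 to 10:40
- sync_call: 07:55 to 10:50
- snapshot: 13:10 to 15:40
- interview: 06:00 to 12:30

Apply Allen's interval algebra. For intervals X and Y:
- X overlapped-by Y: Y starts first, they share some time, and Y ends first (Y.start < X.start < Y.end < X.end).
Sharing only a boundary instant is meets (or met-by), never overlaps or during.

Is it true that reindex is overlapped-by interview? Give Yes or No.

Yes

reindex = [10:15, 17:00], interview = [06:00, 12:30].
Actual relation of reindex to interview: overlapped-by.
Asked whether 'overlapped-by' holds → Yes.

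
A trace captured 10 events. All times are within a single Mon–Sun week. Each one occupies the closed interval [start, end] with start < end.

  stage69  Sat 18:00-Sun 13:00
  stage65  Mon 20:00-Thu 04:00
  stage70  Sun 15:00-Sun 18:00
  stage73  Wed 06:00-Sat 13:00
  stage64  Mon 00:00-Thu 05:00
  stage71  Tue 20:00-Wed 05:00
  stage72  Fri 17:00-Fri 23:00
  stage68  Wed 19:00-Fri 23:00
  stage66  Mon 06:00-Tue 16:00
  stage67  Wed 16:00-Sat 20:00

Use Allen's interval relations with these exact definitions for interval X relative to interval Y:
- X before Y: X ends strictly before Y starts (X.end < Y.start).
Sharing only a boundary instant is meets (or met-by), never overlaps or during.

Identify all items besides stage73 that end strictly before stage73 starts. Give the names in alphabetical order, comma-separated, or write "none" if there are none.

stage66, stage71

Target stage73 = [Wed 06:00, Sat 13:00].
stage64 [Mon 00:00, Thu 05:00] → overlaps → no.
stage65 [Mon 20:00, Thu 04:00] → overlaps → no.
stage66 [Mon 06:00, Tue 16:00] → before → yes.
stage67 [Wed 16:00, Sat 20:00] → overlapped-by → no.
stage68 [Wed 19:00, Fri 23:00] → during → no.
stage69 [Sat 18:00, Sun 13:00] → after → no.
stage70 [Sun 15:00, Sun 18:00] → after → no.
stage71 [Tue 20:00, Wed 05:00] → before → yes.
stage72 [Fri 17:00, Fri 23:00] → during → no.
Result: stage66, stage71.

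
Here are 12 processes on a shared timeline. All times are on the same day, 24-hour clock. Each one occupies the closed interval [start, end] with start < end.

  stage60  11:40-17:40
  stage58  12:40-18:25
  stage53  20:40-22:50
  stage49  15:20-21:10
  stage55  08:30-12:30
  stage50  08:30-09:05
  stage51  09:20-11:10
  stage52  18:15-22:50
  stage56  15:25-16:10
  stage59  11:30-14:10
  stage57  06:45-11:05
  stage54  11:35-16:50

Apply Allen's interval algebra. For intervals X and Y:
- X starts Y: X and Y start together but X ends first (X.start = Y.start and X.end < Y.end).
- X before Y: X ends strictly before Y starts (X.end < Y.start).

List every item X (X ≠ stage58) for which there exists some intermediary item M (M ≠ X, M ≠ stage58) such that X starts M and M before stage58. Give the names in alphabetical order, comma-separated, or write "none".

Target stage58 = [12:40, 18:25].
Intermediaries M with M before stage58: stage50, stage51, stage55, stage57.
Via stage50 — items with X starts stage50: none.
Via stage51 — items with X starts stage51: none.
Via stage55 — items with X starts stage55: stage50.
Via stage57 — items with X starts stage57: none.
Union: stage50.

stage50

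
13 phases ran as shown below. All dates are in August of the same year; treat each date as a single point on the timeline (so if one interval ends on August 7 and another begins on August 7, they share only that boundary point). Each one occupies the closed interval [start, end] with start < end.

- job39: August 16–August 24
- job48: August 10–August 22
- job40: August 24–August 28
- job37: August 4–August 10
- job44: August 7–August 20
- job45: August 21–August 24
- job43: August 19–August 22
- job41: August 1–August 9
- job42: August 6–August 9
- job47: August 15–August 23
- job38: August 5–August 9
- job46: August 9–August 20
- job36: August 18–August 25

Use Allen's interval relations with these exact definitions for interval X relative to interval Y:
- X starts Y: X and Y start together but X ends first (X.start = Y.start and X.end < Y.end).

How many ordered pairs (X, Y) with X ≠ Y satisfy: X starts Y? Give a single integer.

0

Checking all 156 ordered pairs for relation 'starts'; matching pairs in alphabetical order:
No pair satisfies it.
Count: 0.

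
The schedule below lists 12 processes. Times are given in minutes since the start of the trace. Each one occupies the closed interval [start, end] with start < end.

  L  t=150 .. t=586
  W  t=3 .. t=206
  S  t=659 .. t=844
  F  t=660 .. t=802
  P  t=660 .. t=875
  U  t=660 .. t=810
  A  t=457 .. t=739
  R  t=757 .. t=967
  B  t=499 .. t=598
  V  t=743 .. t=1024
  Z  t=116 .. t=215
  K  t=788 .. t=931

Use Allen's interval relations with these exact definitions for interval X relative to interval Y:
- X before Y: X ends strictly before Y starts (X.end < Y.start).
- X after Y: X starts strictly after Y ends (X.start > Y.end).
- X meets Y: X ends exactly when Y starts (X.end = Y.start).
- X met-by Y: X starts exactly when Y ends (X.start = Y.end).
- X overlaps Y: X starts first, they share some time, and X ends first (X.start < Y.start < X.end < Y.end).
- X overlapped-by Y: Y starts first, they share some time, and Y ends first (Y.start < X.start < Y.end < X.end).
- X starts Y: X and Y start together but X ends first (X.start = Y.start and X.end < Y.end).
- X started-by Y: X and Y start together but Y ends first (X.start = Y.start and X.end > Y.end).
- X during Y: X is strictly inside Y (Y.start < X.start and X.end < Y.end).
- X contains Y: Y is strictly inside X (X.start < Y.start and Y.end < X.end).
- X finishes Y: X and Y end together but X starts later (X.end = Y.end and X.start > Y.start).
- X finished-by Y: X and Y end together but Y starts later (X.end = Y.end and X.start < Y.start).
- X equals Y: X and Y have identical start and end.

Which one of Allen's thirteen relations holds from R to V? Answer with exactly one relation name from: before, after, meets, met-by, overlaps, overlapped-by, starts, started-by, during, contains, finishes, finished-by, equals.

during

R = [t=757, t=967]; V = [t=743, t=1024].
Compare endpoints: R.start > V.start, R.start < V.end, R.end > V.start, R.end < V.end.
That pattern is 'during'.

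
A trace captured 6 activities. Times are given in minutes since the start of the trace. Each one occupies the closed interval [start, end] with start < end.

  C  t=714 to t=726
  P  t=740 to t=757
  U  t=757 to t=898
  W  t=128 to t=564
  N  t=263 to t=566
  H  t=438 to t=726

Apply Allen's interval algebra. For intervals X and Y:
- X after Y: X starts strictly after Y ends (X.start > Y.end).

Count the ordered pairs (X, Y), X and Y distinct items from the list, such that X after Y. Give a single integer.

Checking all 30 ordered pairs for relation 'after'; matching pairs in alphabetical order:
(C, N): C after N ✓
(C, W): C after W ✓
(P, C): P after C ✓
(P, H): P after H ✓
(P, N): P after N ✓
(P, W): P after W ✓
(U, C): U after C ✓
(U, H): U after H ✓
(U, N): U after N ✓
(U, W): U after W ✓
Count: 10.

10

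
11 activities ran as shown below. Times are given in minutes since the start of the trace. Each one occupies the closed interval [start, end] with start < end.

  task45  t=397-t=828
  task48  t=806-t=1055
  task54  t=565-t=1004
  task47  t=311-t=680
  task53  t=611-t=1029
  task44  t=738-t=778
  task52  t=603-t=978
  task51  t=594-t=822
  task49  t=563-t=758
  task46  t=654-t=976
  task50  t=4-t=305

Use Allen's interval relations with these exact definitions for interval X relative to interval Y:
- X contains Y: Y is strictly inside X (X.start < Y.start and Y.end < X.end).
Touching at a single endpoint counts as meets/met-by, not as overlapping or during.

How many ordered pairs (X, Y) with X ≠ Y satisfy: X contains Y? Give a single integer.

Checking all 110 ordered pairs for relation 'contains'; matching pairs in alphabetical order:
(task45, task44): task45 contains task44 ✓
(task45, task49): task45 contains task49 ✓
(task45, task51): task45 contains task51 ✓
(task46, task44): task46 contains task44 ✓
(task51, task44): task51 contains task44 ✓
(task52, task44): task52 contains task44 ✓
(task52, task46): task52 contains task46 ✓
(task53, task44): task53 contains task44 ✓
(task53, task46): task53 contains task46 ✓
(task54, task44): task54 contains task44 ✓
(task54, task46): task54 contains task46 ✓
(task54, task51): task54 contains task51 ✓
(task54, task52): task54 contains task52 ✓
Count: 13.

13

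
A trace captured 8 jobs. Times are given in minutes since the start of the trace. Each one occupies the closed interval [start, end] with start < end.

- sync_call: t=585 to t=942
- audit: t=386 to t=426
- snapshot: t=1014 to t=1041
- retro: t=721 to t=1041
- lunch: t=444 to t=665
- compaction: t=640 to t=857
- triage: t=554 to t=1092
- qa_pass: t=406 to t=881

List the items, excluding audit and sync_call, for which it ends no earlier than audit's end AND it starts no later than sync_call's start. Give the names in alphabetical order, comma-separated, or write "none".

Conditions: its end is no earlier than audit's end (X.end >= t=426) AND its start is no later than sync_call's start (X.start <= t=585).
compaction: end t=857 >= t=426? ✓; start t=640 <= t=585? ✗ → no.
lunch: end t=665 >= t=426? ✓; start t=444 <= t=585? ✓ → yes.
qa_pass: end t=881 >= t=426? ✓; start t=406 <= t=585? ✓ → yes.
retro: end t=1041 >= t=426? ✓; start t=721 <= t=585? ✗ → no.
snapshot: end t=1041 >= t=426? ✓; start t=1014 <= t=585? ✗ → no.
triage: end t=1092 >= t=426? ✓; start t=554 <= t=585? ✓ → yes.
Result: lunch, qa_pass, triage.

lunch, qa_pass, triage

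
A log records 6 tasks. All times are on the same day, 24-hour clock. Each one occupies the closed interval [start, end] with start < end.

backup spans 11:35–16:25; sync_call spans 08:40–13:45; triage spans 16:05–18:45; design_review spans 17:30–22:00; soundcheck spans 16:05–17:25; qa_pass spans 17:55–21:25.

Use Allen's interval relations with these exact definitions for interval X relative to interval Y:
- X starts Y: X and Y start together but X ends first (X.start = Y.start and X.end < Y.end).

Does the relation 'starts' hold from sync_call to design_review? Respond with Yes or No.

sync_call = [08:40, 13:45], design_review = [17:30, 22:00].
Actual relation of sync_call to design_review: before.
Asked whether 'starts' holds → No.

No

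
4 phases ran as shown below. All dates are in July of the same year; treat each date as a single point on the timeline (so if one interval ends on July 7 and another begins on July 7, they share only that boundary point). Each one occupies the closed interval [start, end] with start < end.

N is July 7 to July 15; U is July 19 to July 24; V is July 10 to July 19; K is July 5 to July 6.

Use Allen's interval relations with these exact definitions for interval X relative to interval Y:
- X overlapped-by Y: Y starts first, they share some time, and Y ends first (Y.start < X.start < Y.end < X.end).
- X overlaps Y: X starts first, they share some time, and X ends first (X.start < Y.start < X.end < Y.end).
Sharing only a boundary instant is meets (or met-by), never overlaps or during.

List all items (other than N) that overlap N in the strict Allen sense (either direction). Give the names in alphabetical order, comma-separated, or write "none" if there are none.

Target N = [July 7, July 15].
K [July 5, July 6] → before → no.
U [July 19, July 24] → after → no.
V [July 10, July 19] → overlapped-by → yes.
Result: V.

V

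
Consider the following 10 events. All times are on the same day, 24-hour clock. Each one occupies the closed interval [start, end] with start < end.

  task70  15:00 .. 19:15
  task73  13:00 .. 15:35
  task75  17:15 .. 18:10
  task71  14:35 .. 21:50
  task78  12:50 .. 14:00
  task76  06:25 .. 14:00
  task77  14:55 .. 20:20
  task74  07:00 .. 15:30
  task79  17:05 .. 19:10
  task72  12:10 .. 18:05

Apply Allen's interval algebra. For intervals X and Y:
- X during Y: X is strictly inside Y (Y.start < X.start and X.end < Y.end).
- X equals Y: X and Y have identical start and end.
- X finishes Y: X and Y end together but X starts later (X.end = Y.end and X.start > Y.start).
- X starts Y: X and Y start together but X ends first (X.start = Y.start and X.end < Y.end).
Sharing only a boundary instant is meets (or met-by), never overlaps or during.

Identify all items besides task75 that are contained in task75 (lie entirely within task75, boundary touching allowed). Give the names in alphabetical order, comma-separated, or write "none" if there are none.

Target task75 = [17:15, 18:10].
task70 [15:00, 19:15] → contains → no.
task71 [14:35, 21:50] → contains → no.
task72 [12:10, 18:05] → overlaps → no.
task73 [13:00, 15:35] → before → no.
task74 [07:00, 15:30] → before → no.
task76 [06:25, 14:00] → before → no.
task77 [14:55, 20:20] → contains → no.
task78 [12:50, 14:00] → before → no.
task79 [17:05, 19:10] → contains → no.
Result: none.

none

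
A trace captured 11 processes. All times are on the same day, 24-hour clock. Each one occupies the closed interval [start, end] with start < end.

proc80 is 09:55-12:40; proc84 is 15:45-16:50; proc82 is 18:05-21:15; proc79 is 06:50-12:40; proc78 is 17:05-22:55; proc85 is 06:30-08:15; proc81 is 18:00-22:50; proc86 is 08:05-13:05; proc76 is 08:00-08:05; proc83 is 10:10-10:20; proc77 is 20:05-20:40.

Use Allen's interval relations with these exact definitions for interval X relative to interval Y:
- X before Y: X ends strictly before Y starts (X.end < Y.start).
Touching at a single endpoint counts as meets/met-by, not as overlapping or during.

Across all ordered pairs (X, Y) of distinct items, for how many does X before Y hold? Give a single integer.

38

Checking all 110 ordered pairs for relation 'before'; matching pairs in alphabetical order:
(proc76, proc77): proc76 before proc77 ✓
(proc76, proc78): proc76 before proc78 ✓
(proc76, proc80): proc76 before proc80 ✓
(proc76, proc81): proc76 before proc81 ✓
(proc76, proc82): proc76 before proc82 ✓
(proc76, proc83): proc76 before proc83 ✓
(proc76, proc84): proc76 before proc84 ✓
(proc79, proc77): proc79 before proc77 ✓
(proc79, proc78): proc79 before proc78 ✓
(proc79, proc81): proc79 before proc81 ✓
(proc79, proc82): proc79 before proc82 ✓
(proc79, proc84): proc79 before proc84 ✓
(proc80, proc77): proc80 before proc77 ✓
(proc80, proc78): proc80 before proc78 ✓
(proc80, proc81): proc80 before proc81 ✓
(proc80, proc82): proc80 before proc82 ✓
(proc80, proc84): proc80 before proc84 ✓
(proc83, proc77): proc83 before proc77 ✓
(proc83, proc78): proc83 before proc78 ✓
(proc83, proc81): proc83 before proc81 ✓
(proc83, proc82): proc83 before proc82 ✓
(proc83, proc84): proc83 before proc84 ✓
(proc84, proc77): proc84 before proc77 ✓
(proc84, proc78): proc84 before proc78 ✓
... plus 14 further pairs not listed.
Count: 38.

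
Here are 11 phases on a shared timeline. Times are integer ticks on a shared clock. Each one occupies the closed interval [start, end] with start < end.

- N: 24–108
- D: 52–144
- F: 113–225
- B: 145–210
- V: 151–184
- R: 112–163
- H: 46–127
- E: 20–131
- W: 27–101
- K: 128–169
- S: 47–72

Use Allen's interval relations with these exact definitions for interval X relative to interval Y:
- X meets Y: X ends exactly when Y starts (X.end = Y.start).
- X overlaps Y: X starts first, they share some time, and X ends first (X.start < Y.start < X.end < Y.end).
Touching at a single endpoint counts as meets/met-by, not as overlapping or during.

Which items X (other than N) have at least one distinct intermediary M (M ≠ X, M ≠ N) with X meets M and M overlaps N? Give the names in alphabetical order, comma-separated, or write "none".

Target N = [24, 108].
Intermediaries M with M overlaps N: none.
Union: none.

none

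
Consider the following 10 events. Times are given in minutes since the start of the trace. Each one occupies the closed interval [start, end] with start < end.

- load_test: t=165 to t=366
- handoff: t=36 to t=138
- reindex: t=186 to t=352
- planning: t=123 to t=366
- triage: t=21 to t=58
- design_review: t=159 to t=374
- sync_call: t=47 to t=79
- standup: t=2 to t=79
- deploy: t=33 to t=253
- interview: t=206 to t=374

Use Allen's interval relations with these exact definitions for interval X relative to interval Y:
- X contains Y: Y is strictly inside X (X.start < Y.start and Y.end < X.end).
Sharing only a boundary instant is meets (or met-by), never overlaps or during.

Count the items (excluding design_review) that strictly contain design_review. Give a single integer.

Target design_review = [t=159, t=374].
deploy [t=33, t=253] → overlaps → no.
handoff [t=36, t=138] → before → no.
interview [t=206, t=374] → finishes → no.
load_test [t=165, t=366] → during → no.
planning [t=123, t=366] → overlaps → no.
reindex [t=186, t=352] → during → no.
standup [t=2, t=79] → before → no.
sync_call [t=47, t=79] → before → no.
triage [t=21, t=58] → before → no.
Total: 0.

0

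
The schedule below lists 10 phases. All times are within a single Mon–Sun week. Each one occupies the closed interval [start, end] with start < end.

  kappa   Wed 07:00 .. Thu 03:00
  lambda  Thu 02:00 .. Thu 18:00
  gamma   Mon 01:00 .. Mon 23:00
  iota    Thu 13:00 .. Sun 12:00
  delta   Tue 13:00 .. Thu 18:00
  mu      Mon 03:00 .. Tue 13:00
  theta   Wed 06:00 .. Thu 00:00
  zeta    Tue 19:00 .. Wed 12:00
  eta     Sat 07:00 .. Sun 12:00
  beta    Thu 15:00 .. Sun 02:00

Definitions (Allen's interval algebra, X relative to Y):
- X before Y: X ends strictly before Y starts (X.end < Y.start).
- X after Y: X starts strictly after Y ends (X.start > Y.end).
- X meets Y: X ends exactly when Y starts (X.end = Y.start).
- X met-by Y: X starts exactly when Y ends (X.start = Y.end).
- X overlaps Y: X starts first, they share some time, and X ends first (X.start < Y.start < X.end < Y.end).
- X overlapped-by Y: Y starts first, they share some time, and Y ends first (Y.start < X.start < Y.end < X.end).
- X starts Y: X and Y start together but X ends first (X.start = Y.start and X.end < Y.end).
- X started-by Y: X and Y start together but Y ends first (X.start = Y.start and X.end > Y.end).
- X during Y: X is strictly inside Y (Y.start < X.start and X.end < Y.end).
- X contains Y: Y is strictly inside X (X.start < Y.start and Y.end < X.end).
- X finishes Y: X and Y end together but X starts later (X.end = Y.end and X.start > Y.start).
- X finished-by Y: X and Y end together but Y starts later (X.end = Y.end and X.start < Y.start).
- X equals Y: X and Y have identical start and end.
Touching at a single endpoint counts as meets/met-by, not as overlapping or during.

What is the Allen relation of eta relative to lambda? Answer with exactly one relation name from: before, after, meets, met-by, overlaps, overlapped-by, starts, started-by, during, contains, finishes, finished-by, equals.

eta = [Sat 07:00, Sun 12:00]; lambda = [Thu 02:00, Thu 18:00].
Compare endpoints: eta.start > lambda.start, eta.start > lambda.end, eta.end > lambda.start, eta.end > lambda.end.
That pattern is 'after'.

after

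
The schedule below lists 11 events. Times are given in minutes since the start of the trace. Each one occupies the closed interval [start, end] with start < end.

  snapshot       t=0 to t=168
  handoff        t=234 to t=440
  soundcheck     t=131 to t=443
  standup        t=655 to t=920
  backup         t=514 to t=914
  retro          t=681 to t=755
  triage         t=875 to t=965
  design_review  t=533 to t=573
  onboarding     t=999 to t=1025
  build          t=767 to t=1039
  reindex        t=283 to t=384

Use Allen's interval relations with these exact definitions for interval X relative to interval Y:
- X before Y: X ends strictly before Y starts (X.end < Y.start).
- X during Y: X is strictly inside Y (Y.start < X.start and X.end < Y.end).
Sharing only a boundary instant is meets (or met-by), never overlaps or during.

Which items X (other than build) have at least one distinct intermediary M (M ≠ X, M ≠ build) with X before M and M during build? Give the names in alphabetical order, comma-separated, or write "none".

backup, design_review, handoff, reindex, retro, snapshot, soundcheck, standup, triage

Target build = [t=767, t=1039].
Intermediaries M with M during build: onboarding, triage.
Via onboarding — items with X before onboarding: backup, design_review, handoff, reindex, retro, snapshot, soundcheck, standup, triage.
Via triage — items with X before triage: design_review, handoff, reindex, retro, snapshot, soundcheck.
Union: backup, design_review, handoff, reindex, retro, snapshot, soundcheck, standup, triage.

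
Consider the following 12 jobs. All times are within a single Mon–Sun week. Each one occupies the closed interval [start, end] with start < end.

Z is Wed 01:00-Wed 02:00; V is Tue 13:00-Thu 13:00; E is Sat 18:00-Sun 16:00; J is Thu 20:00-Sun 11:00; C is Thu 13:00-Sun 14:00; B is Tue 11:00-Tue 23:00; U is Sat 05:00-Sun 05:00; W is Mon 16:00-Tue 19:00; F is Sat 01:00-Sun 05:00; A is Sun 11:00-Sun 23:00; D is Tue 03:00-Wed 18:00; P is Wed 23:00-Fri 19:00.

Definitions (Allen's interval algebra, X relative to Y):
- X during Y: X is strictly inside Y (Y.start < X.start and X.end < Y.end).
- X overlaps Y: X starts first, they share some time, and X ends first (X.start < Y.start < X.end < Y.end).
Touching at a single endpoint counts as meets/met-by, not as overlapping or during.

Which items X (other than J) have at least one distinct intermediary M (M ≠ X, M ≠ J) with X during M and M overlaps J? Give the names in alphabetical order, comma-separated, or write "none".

none

Target J = [Thu 20:00, Sun 11:00].
Intermediaries M with M overlaps J: P.
Via P — items with X during P: none.
Union: none.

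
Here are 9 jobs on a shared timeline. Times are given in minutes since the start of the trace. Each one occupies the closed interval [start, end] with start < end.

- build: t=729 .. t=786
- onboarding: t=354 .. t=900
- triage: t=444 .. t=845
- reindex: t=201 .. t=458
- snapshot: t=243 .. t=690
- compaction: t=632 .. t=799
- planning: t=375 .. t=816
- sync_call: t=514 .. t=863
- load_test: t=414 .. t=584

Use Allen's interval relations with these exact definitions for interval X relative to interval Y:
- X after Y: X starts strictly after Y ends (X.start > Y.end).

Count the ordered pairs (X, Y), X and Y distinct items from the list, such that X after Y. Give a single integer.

Checking all 72 ordered pairs for relation 'after'; matching pairs in alphabetical order:
(build, load_test): build after load_test ✓
(build, reindex): build after reindex ✓
(build, snapshot): build after snapshot ✓
(compaction, load_test): compaction after load_test ✓
(compaction, reindex): compaction after reindex ✓
(sync_call, reindex): sync_call after reindex ✓
Count: 6.

6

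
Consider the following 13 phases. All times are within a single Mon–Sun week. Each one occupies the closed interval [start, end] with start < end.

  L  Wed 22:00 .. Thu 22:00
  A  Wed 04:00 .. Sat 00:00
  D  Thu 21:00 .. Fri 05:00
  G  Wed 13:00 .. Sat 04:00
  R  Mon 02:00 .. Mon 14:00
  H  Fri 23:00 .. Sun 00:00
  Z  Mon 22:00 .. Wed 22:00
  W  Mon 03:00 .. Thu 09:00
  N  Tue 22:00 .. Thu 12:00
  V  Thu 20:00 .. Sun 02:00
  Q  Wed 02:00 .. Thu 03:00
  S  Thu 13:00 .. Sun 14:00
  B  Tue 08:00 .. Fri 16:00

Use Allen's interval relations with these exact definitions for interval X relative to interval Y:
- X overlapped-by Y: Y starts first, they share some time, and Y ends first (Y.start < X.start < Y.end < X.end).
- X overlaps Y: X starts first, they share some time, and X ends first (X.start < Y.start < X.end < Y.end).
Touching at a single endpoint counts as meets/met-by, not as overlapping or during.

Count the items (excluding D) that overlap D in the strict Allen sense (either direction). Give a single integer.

1

Target D = [Thu 21:00, Fri 05:00].
A [Wed 04:00, Sat 00:00] → contains → no.
B [Tue 08:00, Fri 16:00] → contains → no.
G [Wed 13:00, Sat 04:00] → contains → no.
H [Fri 23:00, Sun 00:00] → after → no.
L [Wed 22:00, Thu 22:00] → overlaps → counts.
N [Tue 22:00, Thu 12:00] → before → no.
Q [Wed 02:00, Thu 03:00] → before → no.
R [Mon 02:00, Mon 14:00] → before → no.
S [Thu 13:00, Sun 14:00] → contains → no.
V [Thu 20:00, Sun 02:00] → contains → no.
W [Mon 03:00, Thu 09:00] → before → no.
Z [Mon 22:00, Wed 22:00] → before → no.
Total: 1.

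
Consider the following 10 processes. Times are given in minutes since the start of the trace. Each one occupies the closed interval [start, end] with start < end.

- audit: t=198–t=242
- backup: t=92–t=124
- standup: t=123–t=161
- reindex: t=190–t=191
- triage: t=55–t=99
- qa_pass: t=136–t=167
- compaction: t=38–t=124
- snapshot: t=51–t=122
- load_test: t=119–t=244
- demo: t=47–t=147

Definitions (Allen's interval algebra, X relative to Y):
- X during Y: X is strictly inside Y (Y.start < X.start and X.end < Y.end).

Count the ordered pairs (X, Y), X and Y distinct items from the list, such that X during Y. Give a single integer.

Checking all 90 ordered pairs for relation 'during'; matching pairs in alphabetical order:
(audit, load_test): audit during load_test ✓
(backup, demo): backup during demo ✓
(qa_pass, load_test): qa_pass during load_test ✓
(reindex, load_test): reindex during load_test ✓
(snapshot, compaction): snapshot during compaction ✓
(snapshot, demo): snapshot during demo ✓
(standup, load_test): standup during load_test ✓
(triage, compaction): triage during compaction ✓
(triage, demo): triage during demo ✓
(triage, snapshot): triage during snapshot ✓
Count: 10.

10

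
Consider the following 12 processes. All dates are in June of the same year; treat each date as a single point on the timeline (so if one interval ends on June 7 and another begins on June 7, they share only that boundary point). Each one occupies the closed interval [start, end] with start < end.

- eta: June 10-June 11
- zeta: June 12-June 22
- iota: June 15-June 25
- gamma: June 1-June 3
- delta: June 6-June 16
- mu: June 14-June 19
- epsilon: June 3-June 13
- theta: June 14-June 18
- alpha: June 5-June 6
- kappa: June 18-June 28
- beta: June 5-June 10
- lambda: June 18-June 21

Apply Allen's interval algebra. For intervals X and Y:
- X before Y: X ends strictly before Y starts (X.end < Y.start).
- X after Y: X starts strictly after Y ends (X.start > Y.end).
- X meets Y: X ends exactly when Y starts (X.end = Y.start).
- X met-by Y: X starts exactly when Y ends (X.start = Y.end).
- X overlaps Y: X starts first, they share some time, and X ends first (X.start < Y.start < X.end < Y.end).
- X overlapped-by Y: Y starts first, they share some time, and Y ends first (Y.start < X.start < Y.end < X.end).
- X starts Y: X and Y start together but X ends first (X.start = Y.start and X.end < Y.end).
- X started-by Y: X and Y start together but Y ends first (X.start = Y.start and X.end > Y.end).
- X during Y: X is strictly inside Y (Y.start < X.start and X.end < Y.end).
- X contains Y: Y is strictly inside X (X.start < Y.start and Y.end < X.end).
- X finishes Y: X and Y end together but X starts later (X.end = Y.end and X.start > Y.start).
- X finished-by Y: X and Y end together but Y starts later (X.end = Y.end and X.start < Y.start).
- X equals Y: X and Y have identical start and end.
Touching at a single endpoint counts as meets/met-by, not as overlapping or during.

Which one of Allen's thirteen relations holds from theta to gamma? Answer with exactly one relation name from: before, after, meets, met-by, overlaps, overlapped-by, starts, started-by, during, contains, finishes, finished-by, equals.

after

theta = [June 14, June 18]; gamma = [June 1, June 3].
Compare endpoints: theta.start > gamma.start, theta.start > gamma.end, theta.end > gamma.start, theta.end > gamma.end.
That pattern is 'after'.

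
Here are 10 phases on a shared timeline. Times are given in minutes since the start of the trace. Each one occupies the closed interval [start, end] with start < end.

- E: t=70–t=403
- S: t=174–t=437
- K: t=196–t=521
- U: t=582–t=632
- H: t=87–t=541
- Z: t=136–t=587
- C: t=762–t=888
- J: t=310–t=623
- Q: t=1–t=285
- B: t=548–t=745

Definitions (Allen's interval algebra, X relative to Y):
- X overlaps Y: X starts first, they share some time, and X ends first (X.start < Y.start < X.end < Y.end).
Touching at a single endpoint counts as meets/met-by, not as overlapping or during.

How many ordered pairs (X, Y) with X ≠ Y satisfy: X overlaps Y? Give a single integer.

20

Checking all 90 ordered pairs for relation 'overlaps'; matching pairs in alphabetical order:
(E, H): E overlaps H ✓
(E, J): E overlaps J ✓
(E, K): E overlaps K ✓
(E, S): E overlaps S ✓
(E, Z): E overlaps Z ✓
(H, J): H overlaps J ✓
(H, Z): H overlaps Z ✓
(J, B): J overlaps B ✓
(J, U): J overlaps U ✓
(K, J): K overlaps J ✓
(Q, E): Q overlaps E ✓
(Q, H): Q overlaps H ✓
(Q, K): Q overlaps K ✓
(Q, S): Q overlaps S ✓
(Q, Z): Q overlaps Z ✓
(S, J): S overlaps J ✓
(S, K): S overlaps K ✓
(Z, B): Z overlaps B ✓
(Z, J): Z overlaps J ✓
(Z, U): Z overlaps U ✓
Count: 20.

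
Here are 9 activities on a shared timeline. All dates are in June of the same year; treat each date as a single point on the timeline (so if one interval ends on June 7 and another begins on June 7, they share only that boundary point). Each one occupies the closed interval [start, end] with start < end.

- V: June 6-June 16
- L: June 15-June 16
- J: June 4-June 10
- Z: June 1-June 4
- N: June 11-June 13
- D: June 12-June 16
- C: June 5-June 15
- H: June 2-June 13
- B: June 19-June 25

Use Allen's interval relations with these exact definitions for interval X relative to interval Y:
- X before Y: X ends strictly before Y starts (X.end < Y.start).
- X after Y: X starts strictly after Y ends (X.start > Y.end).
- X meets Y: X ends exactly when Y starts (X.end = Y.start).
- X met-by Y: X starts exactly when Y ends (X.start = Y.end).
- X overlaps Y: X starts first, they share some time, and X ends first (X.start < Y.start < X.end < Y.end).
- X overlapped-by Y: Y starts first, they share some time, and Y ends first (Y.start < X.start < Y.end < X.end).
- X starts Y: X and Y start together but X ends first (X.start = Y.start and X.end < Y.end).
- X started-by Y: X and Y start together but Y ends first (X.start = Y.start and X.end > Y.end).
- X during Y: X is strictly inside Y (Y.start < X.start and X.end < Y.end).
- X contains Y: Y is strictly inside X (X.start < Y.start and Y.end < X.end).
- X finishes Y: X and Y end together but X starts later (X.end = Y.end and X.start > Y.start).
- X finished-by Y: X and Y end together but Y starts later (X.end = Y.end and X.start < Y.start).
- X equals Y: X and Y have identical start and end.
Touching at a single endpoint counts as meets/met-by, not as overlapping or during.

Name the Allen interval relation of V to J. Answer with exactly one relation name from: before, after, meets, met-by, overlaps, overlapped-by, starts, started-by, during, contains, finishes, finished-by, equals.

V = [June 6, June 16]; J = [June 4, June 10].
Compare endpoints: V.start > J.start, V.start < J.end, V.end > J.start, V.end > J.end.
That pattern is 'overlapped-by'.

overlapped-by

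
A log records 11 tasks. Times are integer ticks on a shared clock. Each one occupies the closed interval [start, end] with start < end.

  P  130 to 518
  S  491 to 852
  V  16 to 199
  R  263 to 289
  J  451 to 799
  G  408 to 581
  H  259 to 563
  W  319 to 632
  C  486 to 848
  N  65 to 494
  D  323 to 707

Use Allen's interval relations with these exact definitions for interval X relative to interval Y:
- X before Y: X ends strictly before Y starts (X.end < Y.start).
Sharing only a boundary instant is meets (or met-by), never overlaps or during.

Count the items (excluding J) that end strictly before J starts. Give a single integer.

2

Target J = [451, 799].
C [486, 848] → overlapped-by → no.
D [323, 707] → overlaps → no.
G [408, 581] → overlaps → no.
H [259, 563] → overlaps → no.
N [65, 494] → overlaps → no.
P [130, 518] → overlaps → no.
R [263, 289] → before → counts.
S [491, 852] → overlapped-by → no.
V [16, 199] → before → counts.
W [319, 632] → overlaps → no.
Total: 2.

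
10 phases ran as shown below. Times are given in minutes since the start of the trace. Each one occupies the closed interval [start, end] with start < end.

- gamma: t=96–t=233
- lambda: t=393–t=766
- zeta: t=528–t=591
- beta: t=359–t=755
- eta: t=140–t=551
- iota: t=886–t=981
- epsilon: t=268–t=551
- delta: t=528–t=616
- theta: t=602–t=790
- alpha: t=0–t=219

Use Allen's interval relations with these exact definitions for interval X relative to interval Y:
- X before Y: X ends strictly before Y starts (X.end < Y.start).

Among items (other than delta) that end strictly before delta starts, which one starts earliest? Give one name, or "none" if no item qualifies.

alpha

Target delta = [t=528, t=616].
alpha [t=0, t=219] → before → candidate.
beta [t=359, t=755] → contains → excluded.
epsilon [t=268, t=551] → overlaps → excluded.
eta [t=140, t=551] → overlaps → excluded.
gamma [t=96, t=233] → before → candidate.
iota [t=886, t=981] → after → excluded.
lambda [t=393, t=766] → contains → excluded.
theta [t=602, t=790] → overlapped-by → excluded.
zeta [t=528, t=591] → starts → excluded.
Among candidates, earliest start is t=0 → alpha.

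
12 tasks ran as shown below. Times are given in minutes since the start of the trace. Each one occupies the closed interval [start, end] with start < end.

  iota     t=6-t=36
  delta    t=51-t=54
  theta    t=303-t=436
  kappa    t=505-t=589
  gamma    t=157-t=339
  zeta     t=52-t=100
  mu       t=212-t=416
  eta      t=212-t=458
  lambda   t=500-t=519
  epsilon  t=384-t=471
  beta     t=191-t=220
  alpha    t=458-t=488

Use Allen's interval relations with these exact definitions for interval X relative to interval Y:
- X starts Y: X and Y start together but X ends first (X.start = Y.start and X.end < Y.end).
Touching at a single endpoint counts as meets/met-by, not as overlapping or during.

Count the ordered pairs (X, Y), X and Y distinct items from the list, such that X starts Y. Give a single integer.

Checking all 132 ordered pairs for relation 'starts'; matching pairs in alphabetical order:
(mu, eta): mu starts eta ✓
Count: 1.

1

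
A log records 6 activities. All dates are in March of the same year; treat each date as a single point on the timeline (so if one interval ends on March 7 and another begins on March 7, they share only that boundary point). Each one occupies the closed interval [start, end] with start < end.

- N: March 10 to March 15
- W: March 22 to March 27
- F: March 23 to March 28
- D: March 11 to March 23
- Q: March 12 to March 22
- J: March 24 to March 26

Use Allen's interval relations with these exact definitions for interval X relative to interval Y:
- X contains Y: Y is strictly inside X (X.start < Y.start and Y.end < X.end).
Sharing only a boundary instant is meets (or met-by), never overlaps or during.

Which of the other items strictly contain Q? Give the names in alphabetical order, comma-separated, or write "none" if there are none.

Target Q = [March 12, March 22].
D [March 11, March 23] → contains → yes.
F [March 23, March 28] → after → no.
J [March 24, March 26] → after → no.
N [March 10, March 15] → overlaps → no.
W [March 22, March 27] → met-by → no.
Result: D.

D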